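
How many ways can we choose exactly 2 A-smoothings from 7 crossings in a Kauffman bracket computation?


We choose which 2 of 7 crossings get A-smoothings.
C(7, 2) = 7! / (2! * 5!)
= 21

21


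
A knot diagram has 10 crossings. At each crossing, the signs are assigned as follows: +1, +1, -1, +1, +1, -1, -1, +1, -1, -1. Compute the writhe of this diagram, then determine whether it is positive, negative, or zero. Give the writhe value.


Step 1: Count positive crossings (+1).
Positive crossings: 5
Step 2: Count negative crossings (-1).
Negative crossings: 5
Step 3: Writhe = (positive) - (negative)
w = 5 - 5 = 0
Step 4: |w| = 0, and w is zero

0


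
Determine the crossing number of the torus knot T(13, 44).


For a torus knot T(p, q) with gcd(p,q)=1,
the crossing number is min(p*(q-1), q*(p-1)).
p*(q-1) = 13*43 = 559
q*(p-1) = 44*12 = 528
min(559, 528) = 528

528


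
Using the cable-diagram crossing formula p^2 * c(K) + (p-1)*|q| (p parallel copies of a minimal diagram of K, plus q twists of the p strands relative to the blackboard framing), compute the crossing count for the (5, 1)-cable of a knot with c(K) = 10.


Step 1: Each of the c(K) crossings of the companion diagram becomes p*p = p^2 crossings among the p parallel strands, and each of the |q| twists s_1 s_2 ... s_(p-1) adds (p-1) crossings.
  Crossings = p^2 * c(K) + (p-1)*|q|
Step 2: = 5^2 * 10 + (5-1)*1
Step 3: = 25*10 + 4*1
Step 4: = 250 + 4 = 254

254


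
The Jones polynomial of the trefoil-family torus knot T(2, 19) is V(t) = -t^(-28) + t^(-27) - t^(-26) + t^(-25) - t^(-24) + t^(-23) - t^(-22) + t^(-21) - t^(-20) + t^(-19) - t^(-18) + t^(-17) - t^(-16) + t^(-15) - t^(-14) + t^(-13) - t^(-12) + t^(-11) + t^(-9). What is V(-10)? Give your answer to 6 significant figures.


Substituting t = -10 into V(t) = -t^(-28) + t^(-27) - t^(-26) + t^(-25) - t^(-24) + t^(-23) - t^(-22) + t^(-21) - t^(-20) + t^(-19) - t^(-18) + t^(-17) - t^(-16) + t^(-15) - t^(-14) + t^(-13) - t^(-12) + t^(-11) + t^(-9):
  (-)t^(-28) = -1e-28
  (+)t^(-27) = -1e-27
  (-)t^(-26) = -1e-26
  (+)t^(-25) = -1e-25
  (-)t^(-24) = -1e-24
  (+)t^(-23) = -1e-23
  (-)t^(-22) = -1e-22
  (+)t^(-21) = -1e-21
  (-)t^(-20) = -1e-20
  (+)t^(-19) = -1e-19
  (-)t^(-18) = -1e-18
  (+)t^(-17) = -1e-17
  (-)t^(-16) = -1e-16
  (+)t^(-15) = -1e-15
  (-)t^(-14) = -1e-14
  (+)t^(-13) = -1e-13
  (-)t^(-12) = -1e-12
  (+)t^(-11) = -1e-11
  (+)t^(-9) = -1e-09
Sum = (-1e-28) + (-1e-27) + (-1e-26) + (-1e-25) + (-1e-24) + (-1e-23) + (-1e-22) + (-1e-21) + (-1e-20) + (-1e-19) + (-1e-18) + (-1e-17) + (-1e-16) + (-1e-15) + (-1e-14) + (-1e-13) + (-1e-12) + (-1e-11) + (-1e-09)
= -1.011111111e-09
Rounded to 6 significant figures: -1.01111e-09

-1.01111e-09


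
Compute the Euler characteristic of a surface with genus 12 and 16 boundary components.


chi = 2 - 2g - b
= 2 - 2*12 - 16
= 2 - 24 - 16 = -38

-38


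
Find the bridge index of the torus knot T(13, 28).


The bridge number of T(p,q) is min(p,q).
min(13, 28) = 13

13


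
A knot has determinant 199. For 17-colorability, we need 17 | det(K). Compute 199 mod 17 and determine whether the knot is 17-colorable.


Step 1: A knot is p-colorable if and only if p divides its determinant.
Step 2: Compute 199 mod 17.
199 = 11 * 17 + 12
Step 3: 199 mod 17 = 12
Step 4: The knot is 17-colorable: no

12


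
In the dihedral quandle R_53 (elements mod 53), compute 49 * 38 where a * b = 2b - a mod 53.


49 * 38 = 2*38 - 49 mod 53
= 76 - 49 mod 53
= 27 mod 53 = 27

27


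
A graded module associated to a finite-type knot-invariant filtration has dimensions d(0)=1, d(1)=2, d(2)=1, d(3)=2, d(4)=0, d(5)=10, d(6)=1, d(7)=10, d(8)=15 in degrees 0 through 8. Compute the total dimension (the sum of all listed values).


Total dimension = d(0) + d(1) + ... + d(8)
= 1 + 2 + 1 + 2 + 0 + 10 + 1 + 10 + 15
= 42

42


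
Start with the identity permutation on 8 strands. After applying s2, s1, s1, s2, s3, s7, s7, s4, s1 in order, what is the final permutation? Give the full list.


Starting with identity [1, 2, 3, 4, 5, 6, 7, 8].
Apply generators in sequence:
  After s2: [1, 3, 2, 4, 5, 6, 7, 8]
  After s1: [3, 1, 2, 4, 5, 6, 7, 8]
  After s1: [1, 3, 2, 4, 5, 6, 7, 8]
  After s2: [1, 2, 3, 4, 5, 6, 7, 8]
  After s3: [1, 2, 4, 3, 5, 6, 7, 8]
  After s7: [1, 2, 4, 3, 5, 6, 8, 7]
  After s7: [1, 2, 4, 3, 5, 6, 7, 8]
  After s4: [1, 2, 4, 5, 3, 6, 7, 8]
  After s1: [2, 1, 4, 5, 3, 6, 7, 8]
Final permutation: [2, 1, 4, 5, 3, 6, 7, 8]

[2, 1, 4, 5, 3, 6, 7, 8]


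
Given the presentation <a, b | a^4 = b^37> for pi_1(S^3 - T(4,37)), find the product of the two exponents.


The relation is a^4 = b^37.
Product of exponents = 4 * 37
= 148

148


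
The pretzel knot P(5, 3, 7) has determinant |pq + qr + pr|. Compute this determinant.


Step 1: Compute pq + qr + pr.
pq = 5*3 = 15
qr = 3*7 = 21
pr = 5*7 = 35
pq + qr + pr = 15 + 21 + 35 = 71
Step 2: Take absolute value.
det(P(5,3,7)) = |71| = 71

71


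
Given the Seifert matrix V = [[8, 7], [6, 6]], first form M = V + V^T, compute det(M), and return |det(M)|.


Step 1: Form V + V^T where V = [[8, 7], [6, 6]]
  V^T = [[8, 6], [7, 6]]
  V + V^T = [[16, 13], [13, 12]]
Step 2: det(V + V^T) = 16*12 - 13*13
  = 192 - 169 = 23
Step 3: Knot determinant = |det(V + V^T)| = |23| = 23

23


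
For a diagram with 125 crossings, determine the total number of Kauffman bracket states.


Each crossing contributes 2 choices (A-smoothing or B-smoothing).
Total states = 2^125 = 42535295865117307932921825928971026432

42535295865117307932921825928971026432


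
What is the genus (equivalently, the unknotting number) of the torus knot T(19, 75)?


For a torus knot T(p,q), both the unknotting number and genus equal (p-1)(q-1)/2.
= (19-1)(75-1)/2
= 18*74/2
= 1332/2 = 666

666


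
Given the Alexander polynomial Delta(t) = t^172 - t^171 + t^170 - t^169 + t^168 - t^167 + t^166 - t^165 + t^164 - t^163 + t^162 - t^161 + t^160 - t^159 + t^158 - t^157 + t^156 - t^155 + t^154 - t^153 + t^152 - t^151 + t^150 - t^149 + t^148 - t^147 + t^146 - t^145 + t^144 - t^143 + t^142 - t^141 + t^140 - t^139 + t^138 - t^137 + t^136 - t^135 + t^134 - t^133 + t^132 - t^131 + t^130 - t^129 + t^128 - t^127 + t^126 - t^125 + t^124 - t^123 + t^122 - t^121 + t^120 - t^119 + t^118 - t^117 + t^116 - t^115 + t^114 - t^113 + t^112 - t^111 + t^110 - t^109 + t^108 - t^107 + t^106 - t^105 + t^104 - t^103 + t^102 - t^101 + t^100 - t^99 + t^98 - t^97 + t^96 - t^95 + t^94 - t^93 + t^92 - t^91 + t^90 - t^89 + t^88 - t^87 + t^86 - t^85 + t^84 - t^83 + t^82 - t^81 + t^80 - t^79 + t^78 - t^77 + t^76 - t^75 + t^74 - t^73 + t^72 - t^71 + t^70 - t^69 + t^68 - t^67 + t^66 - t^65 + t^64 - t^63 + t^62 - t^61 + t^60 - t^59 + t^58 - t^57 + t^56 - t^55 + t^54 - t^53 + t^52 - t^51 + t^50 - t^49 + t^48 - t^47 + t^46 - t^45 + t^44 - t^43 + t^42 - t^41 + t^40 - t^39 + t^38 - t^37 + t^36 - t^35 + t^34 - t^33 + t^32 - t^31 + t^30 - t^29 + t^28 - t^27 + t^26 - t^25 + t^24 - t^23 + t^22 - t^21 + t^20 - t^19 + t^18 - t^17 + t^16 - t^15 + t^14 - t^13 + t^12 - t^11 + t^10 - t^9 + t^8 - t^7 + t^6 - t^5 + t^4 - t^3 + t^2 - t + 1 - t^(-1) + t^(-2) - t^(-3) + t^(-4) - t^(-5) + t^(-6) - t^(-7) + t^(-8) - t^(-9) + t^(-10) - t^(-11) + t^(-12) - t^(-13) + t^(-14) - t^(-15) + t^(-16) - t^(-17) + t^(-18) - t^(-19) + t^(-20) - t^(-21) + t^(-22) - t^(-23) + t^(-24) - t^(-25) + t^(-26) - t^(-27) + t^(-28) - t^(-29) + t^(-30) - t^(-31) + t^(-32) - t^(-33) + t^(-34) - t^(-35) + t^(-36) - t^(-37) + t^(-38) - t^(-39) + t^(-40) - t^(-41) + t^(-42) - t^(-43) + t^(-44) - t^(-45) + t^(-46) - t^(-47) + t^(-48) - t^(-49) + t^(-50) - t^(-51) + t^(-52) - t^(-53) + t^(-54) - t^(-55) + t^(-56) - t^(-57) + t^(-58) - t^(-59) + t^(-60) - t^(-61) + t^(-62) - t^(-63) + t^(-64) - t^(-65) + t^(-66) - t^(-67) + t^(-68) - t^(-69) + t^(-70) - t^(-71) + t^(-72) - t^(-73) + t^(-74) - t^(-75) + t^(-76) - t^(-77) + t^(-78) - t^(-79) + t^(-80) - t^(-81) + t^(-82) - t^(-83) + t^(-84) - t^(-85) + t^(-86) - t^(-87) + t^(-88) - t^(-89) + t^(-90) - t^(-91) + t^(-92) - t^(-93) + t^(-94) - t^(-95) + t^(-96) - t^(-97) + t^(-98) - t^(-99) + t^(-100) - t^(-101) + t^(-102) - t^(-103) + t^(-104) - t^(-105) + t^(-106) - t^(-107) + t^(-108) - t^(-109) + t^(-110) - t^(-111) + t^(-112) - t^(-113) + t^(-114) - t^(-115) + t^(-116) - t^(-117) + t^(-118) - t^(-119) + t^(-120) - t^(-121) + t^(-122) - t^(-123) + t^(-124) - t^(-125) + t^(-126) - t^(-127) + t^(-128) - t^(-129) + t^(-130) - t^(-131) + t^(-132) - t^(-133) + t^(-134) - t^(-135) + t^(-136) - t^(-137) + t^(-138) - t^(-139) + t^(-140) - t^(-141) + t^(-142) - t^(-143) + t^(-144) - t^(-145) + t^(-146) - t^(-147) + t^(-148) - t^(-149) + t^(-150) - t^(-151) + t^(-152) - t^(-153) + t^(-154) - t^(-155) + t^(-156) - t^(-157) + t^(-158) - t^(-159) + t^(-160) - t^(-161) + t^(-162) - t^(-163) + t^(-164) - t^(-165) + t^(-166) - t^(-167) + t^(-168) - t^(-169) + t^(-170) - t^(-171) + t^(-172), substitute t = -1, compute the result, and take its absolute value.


Step 1: The polynomial has 345 terms with alternating signs, exponents from 172 down to -172.
Step 2: Substitute t = -1. The i-th term has coefficient (-1)^i and exponent (m-i),
  so its value is (-1)^i * (-1)^(m-i) = (-1)^m = 1 for every i.
Step 3: All 345 terms equal 1, so Delta(-1) = 345 * (1) = 345
Step 4: |Delta(-1)| = 345

345


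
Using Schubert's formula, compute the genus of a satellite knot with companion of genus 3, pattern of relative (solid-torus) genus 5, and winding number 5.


Schubert: g(satellite) = g_rel(pattern) + |winding| * g(companion),
where g_rel(pattern) is the genus of the pattern relative to the solid torus.
= 5 + 5 * 3
= 5 + 15 = 20

20


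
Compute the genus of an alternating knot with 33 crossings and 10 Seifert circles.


For alternating knots, g = (c - s + 1)/2.
= (33 - 10 + 1)/2
= 24/2 = 12

12


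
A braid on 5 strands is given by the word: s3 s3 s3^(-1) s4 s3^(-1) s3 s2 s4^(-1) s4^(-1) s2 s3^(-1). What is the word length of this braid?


The word length counts the number of generators (including inverses).
Listing each generator: s3, s3, s3^(-1), s4, s3^(-1), s3, s2, s4^(-1), s4^(-1), s2, s3^(-1)
There are 11 generators in this braid word.

11


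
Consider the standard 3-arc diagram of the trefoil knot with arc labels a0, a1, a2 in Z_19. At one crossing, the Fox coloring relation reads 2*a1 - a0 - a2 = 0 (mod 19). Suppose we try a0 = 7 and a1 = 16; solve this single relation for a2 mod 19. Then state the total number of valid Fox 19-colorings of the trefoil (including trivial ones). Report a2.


Step 1: Apply the given crossing relation 2*a1 - a0 - a2 = 0 (mod 19).
  a2 = 2*a1 - a0 mod 19
  a2 = 2*16 - 7 mod 19
  a2 = 32 - 7 mod 19
  a2 = 25 mod 19 = 6
Step 2: The trefoil has determinant 3.
  Number of Fox p-colorings (p prime) is p^2 if p = 3, else p.
  Since 19 does not divide 3, only trivial (constant) colorings exist.
  (So the trial a0 = 7, a1 = 16 with a0 != a1 does NOT extend to a valid coloring of the whole trefoil: the other two crossing relations require 3*(a1 - a0) = 0 (mod 19), which fails.)
  Total colorings = 19
Step 3: a2 = 6, total Fox 19-colorings = 19

6


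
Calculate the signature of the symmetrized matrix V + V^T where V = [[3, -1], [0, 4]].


Step 1: V + V^T = [[6, -1], [-1, 8]]
Step 2: trace = 14, det = 47
Step 3: Discriminant = 14^2 - 4*47 = 8
Step 4: Eigenvalues: 8.41421, 5.58579
Step 5: Signature = (# positive eigenvalues) - (# negative eigenvalues) = 2

2


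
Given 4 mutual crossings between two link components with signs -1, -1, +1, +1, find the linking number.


Step 1: Count positive crossings: 2
Step 2: Count negative crossings: 2
Step 3: Sum of signs = 2 - 2 = 0
Step 4: Linking number = sum/2 = 0/2 = 0

0


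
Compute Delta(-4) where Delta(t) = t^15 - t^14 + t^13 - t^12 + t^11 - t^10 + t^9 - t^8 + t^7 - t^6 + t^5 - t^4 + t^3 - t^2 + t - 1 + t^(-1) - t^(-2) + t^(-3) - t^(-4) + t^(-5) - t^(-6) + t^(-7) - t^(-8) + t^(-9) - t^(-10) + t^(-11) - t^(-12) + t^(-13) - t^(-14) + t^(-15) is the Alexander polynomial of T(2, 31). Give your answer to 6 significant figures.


Substituting t = -4 into Delta(t) = t^15 - t^14 + t^13 - t^12 + t^11 - t^10 + t^9 - t^8 + t^7 - t^6 + t^5 - t^4 + t^3 - t^2 + t - 1 + t^(-1) - t^(-2) + t^(-3) - t^(-4) + t^(-5) - t^(-6) + t^(-7) - t^(-8) + t^(-9) - t^(-10) + t^(-11) - t^(-12) + t^(-13) - t^(-14) + t^(-15):
Term values: (-1073741824) + (-268435456) + (-67108864) + (-16777216) + (-4194304) + (-1048576) + (-262144) + (-65536) + (-16384) + (-4096) + (-1024) + (-256) + (-64) + (-16) + (-4) + (-1) + (-0.25) + (-0.0625) + (-0.015625) + (-0.00390625) + (-0.000976562) + (-0.000244141) + (-6.10352e-05) + (-1.52588e-05) + (-3.8147e-06) + (-9.53674e-07) + (-2.38419e-07) + (-5.96046e-08) + (-1.49012e-08) + (-3.72529e-09) + (-9.31323e-10)
Sum = -1431655765
Rounded to 6 significant figures: -1.43166e+09

-1.43166e+09


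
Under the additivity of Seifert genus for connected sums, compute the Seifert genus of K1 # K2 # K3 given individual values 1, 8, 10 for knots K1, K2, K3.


The Seifert genus is additive under connected sum.
Seifert genus(K1 # K2 # K3) = (1) + (8) + (10)
= 19

19


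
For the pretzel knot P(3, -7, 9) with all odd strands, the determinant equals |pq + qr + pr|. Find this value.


Step 1: Compute pq + qr + pr.
pq = 3*(-7) = -21
qr = (-7)*9 = -63
pr = 3*9 = 27
pq + qr + pr = -21 + (-63) + 27 = -57
Step 2: Take absolute value.
det(P(3,-7,9)) = |-57| = 57

57


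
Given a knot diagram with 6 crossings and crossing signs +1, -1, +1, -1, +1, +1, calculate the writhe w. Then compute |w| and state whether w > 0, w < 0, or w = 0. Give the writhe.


Step 1: Count positive crossings (+1).
Positive crossings: 4
Step 2: Count negative crossings (-1).
Negative crossings: 2
Step 3: Writhe = (positive) - (negative)
w = 4 - 2 = 2
Step 4: |w| = 2, and w is positive

2


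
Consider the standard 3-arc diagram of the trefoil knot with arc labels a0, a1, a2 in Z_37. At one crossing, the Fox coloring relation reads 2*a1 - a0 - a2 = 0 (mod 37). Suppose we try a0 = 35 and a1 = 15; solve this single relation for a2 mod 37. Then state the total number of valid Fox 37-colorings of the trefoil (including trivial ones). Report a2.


Step 1: Apply the given crossing relation 2*a1 - a0 - a2 = 0 (mod 37).
  a2 = 2*a1 - a0 mod 37
  a2 = 2*15 - 35 mod 37
  a2 = 30 - 35 mod 37
  a2 = -5 mod 37 = 32
Step 2: The trefoil has determinant 3.
  Number of Fox p-colorings (p prime) is p^2 if p = 3, else p.
  Since 37 does not divide 3, only trivial (constant) colorings exist.
  (So the trial a0 = 35, a1 = 15 with a0 != a1 does NOT extend to a valid coloring of the whole trefoil: the other two crossing relations require 3*(a1 - a0) = 0 (mod 37), which fails.)
  Total colorings = 37
Step 3: a2 = 32, total Fox 37-colorings = 37

32


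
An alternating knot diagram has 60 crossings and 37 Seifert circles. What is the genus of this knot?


For alternating knots, g = (c - s + 1)/2.
= (60 - 37 + 1)/2
= 24/2 = 12

12


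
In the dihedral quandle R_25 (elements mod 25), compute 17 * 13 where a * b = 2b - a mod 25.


17 * 13 = 2*13 - 17 mod 25
= 26 - 17 mod 25
= 9 mod 25 = 9

9


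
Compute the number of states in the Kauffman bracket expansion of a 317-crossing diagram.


Each crossing contributes 2 choices (A-smoothing or B-smoothing).
Total states = 2^317 = 266998379490113760299377713271194014325338065294581596243380200977777465722580068752870260867072

266998379490113760299377713271194014325338065294581596243380200977777465722580068752870260867072


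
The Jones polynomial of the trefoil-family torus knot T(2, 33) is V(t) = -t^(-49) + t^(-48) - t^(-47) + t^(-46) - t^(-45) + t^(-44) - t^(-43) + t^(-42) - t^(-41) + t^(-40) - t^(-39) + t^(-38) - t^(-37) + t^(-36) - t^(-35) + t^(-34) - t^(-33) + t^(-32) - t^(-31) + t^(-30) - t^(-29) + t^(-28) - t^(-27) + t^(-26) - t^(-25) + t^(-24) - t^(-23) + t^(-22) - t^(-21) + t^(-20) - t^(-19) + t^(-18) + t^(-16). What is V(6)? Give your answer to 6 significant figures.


Substituting t = 6 into V(t) = -t^(-49) + t^(-48) - t^(-47) + t^(-46) - t^(-45) + t^(-44) - t^(-43) + t^(-42) - t^(-41) + t^(-40) - t^(-39) + t^(-38) - t^(-37) + t^(-36) - t^(-35) + t^(-34) - t^(-33) + t^(-32) - t^(-31) + t^(-30) - t^(-29) + t^(-28) - t^(-27) + t^(-26) - t^(-25) + t^(-24) - t^(-23) + t^(-22) - t^(-21) + t^(-20) - t^(-19) + t^(-18) + t^(-16):
  (-)t^(-49) = -7.42316e-39
  (+)t^(-48) = 4.4539e-38
  (-)t^(-47) = -2.67234e-37
  (+)t^(-46) = 1.6034e-36
  (-)t^(-45) = -9.62041e-36
  (+)t^(-44) = 5.77225e-35
  (-)t^(-43) = -3.46335e-34
  (+)t^(-42) = 2.07801e-33
  (-)t^(-41) = -1.24681e-32
  (+)t^(-40) = 7.48083e-32
  (-)t^(-39) = -4.4885e-31
  (+)t^(-38) = 2.6931e-30
  (-)t^(-37) = -1.61586e-29
  (+)t^(-36) = 9.69516e-29
  (-)t^(-35) = -5.8171e-28
  (+)t^(-34) = 3.49026e-27
  (-)t^(-33) = -2.09415e-26
  (+)t^(-32) = 1.25649e-25
  (-)t^(-31) = -7.53896e-25
  (+)t^(-30) = 4.52337e-24
  (-)t^(-29) = -2.71402e-23
  (+)t^(-28) = 1.62841e-22
  (-)t^(-27) = -9.77049e-22
  (+)t^(-26) = 5.86229e-21
  (-)t^(-25) = -3.51738e-20
  (+)t^(-24) = 2.11043e-19
  (-)t^(-23) = -1.26626e-18
  (+)t^(-22) = 7.59753e-18
  (-)t^(-21) = -4.55852e-17
  (+)t^(-20) = 2.73511e-16
  (-)t^(-19) = -1.64107e-15
  (+)t^(-18) = 9.8464e-15
  (+)t^(-16) = 3.5447e-13
Sum = (-7.42316e-39) + (4.4539e-38) + (-2.67234e-37) + (1.6034e-36) + (-9.62041e-36) + (5.77225e-35) + (-3.46335e-34) + (2.07801e-33) + (-1.24681e-32) + (7.48083e-32) + (-4.4885e-31) + (2.6931e-30) + (-1.61586e-29) + (9.69516e-29) + (-5.8171e-28) + (3.49026e-27) + (-2.09415e-26) + (1.25649e-25) + (-7.53896e-25) + (4.52337e-24) + (-2.71402e-23) + (1.62841e-22) + (-9.77049e-22) + (5.86229e-21) + (-3.51738e-20) + (2.11043e-19) + (-1.26626e-18) + (7.59753e-18) + (-4.55852e-17) + (2.73511e-16) + (-1.64107e-15) + (9.8464e-15) + (3.5447e-13)
= 3.629101869e-13
Rounded to 6 significant figures: 3.6291e-13

3.6291e-13


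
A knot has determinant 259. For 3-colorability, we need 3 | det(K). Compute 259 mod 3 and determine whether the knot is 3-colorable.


Step 1: A knot is p-colorable if and only if p divides its determinant.
Step 2: Compute 259 mod 3.
259 = 86 * 3 + 1
Step 3: 259 mod 3 = 1
Step 4: The knot is 3-colorable: no

1


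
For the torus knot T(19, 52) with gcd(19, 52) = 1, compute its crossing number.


For a torus knot T(p, q) with gcd(p,q)=1,
the crossing number is min(p*(q-1), q*(p-1)).
p*(q-1) = 19*51 = 969
q*(p-1) = 52*18 = 936
min(969, 936) = 936

936


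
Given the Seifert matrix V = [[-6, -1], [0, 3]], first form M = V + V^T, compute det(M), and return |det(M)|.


Step 1: Form V + V^T where V = [[-6, -1], [0, 3]]
  V^T = [[-6, 0], [-1, 3]]
  V + V^T = [[-12, -1], [-1, 6]]
Step 2: det(V + V^T) = (-12)*6 - (-1)*(-1)
  = -72 - 1 = -73
Step 3: Knot determinant = |det(V + V^T)| = |-73| = 73

73


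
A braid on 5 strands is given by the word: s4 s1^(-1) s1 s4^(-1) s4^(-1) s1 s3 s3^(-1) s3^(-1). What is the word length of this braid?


The word length counts the number of generators (including inverses).
Listing each generator: s4, s1^(-1), s1, s4^(-1), s4^(-1), s1, s3, s3^(-1), s3^(-1)
There are 9 generators in this braid word.

9


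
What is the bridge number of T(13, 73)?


The bridge number of T(p,q) is min(p,q).
min(13, 73) = 13

13


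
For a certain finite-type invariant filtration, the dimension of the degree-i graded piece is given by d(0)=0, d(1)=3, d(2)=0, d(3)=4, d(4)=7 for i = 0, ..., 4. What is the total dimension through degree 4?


Total dimension = d(0) + d(1) + ... + d(4)
= 0 + 3 + 0 + 4 + 7
= 14

14


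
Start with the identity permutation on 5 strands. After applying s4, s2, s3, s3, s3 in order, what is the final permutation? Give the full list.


Starting with identity [1, 2, 3, 4, 5].
Apply generators in sequence:
  After s4: [1, 2, 3, 5, 4]
  After s2: [1, 3, 2, 5, 4]
  After s3: [1, 3, 5, 2, 4]
  After s3: [1, 3, 2, 5, 4]
  After s3: [1, 3, 5, 2, 4]
Final permutation: [1, 3, 5, 2, 4]

[1, 3, 5, 2, 4]


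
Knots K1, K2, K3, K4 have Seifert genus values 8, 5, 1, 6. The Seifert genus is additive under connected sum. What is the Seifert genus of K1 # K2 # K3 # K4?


The Seifert genus is additive under connected sum.
Seifert genus(K1 # K2 # K3 # K4) = (8) + (5) + (1) + (6)
= 20

20


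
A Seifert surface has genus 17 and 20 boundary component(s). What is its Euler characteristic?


chi = 2 - 2g - b
= 2 - 2*17 - 20
= 2 - 34 - 20 = -52

-52


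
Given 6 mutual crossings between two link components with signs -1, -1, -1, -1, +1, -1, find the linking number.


Step 1: Count positive crossings: 1
Step 2: Count negative crossings: 5
Step 3: Sum of signs = 1 - 5 = -4
Step 4: Linking number = sum/2 = -4/2 = -2

-2


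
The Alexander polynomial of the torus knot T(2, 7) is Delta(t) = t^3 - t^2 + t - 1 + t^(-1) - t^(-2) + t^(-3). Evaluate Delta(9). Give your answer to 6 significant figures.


Substituting t = 9 into Delta(t) = t^3 - t^2 + t - 1 + t^(-1) - t^(-2) + t^(-3):
Term values: (729) + (-81) + (9) + (-1) + (0.111111) + (-0.0123457) + (0.00137174)
Sum = 656.1001372
Rounded to 6 significant figures: 656.1

656.1


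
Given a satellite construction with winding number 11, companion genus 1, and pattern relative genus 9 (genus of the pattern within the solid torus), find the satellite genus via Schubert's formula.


Schubert: g(satellite) = g_rel(pattern) + |winding| * g(companion),
where g_rel(pattern) is the genus of the pattern relative to the solid torus.
= 9 + 11 * 1
= 9 + 11 = 20

20


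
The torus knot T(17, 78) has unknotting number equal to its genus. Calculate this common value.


For a torus knot T(p,q), both the unknotting number and genus equal (p-1)(q-1)/2.
= (17-1)(78-1)/2
= 16*77/2
= 1232/2 = 616

616


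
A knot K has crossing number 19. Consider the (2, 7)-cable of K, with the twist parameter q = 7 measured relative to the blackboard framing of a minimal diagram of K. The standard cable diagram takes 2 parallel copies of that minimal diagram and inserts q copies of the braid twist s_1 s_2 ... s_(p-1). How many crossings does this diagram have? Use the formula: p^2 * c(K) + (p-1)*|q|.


Step 1: Each of the c(K) crossings of the companion diagram becomes p*p = p^2 crossings among the p parallel strands, and each of the |q| twists s_1 s_2 ... s_(p-1) adds (p-1) crossings.
  Crossings = p^2 * c(K) + (p-1)*|q|
Step 2: = 2^2 * 19 + (2-1)*7
Step 3: = 4*19 + 1*7
Step 4: = 76 + 7 = 83

83


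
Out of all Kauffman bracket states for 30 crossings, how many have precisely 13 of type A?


We choose which 13 of 30 crossings get A-smoothings.
C(30, 13) = 30! / (13! * 17!)
= 119759850

119759850


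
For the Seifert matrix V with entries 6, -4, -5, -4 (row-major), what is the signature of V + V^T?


Step 1: V + V^T = [[12, -9], [-9, -8]]
Step 2: trace = 4, det = -177
Step 3: Discriminant = 4^2 - 4*(-177) = 724
Step 4: Eigenvalues: 15.4536, -11.4536
Step 5: Signature = (# positive eigenvalues) - (# negative eigenvalues) = 0

0


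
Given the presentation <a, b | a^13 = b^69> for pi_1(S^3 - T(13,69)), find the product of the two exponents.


The relation is a^13 = b^69.
Product of exponents = 13 * 69
= 897

897


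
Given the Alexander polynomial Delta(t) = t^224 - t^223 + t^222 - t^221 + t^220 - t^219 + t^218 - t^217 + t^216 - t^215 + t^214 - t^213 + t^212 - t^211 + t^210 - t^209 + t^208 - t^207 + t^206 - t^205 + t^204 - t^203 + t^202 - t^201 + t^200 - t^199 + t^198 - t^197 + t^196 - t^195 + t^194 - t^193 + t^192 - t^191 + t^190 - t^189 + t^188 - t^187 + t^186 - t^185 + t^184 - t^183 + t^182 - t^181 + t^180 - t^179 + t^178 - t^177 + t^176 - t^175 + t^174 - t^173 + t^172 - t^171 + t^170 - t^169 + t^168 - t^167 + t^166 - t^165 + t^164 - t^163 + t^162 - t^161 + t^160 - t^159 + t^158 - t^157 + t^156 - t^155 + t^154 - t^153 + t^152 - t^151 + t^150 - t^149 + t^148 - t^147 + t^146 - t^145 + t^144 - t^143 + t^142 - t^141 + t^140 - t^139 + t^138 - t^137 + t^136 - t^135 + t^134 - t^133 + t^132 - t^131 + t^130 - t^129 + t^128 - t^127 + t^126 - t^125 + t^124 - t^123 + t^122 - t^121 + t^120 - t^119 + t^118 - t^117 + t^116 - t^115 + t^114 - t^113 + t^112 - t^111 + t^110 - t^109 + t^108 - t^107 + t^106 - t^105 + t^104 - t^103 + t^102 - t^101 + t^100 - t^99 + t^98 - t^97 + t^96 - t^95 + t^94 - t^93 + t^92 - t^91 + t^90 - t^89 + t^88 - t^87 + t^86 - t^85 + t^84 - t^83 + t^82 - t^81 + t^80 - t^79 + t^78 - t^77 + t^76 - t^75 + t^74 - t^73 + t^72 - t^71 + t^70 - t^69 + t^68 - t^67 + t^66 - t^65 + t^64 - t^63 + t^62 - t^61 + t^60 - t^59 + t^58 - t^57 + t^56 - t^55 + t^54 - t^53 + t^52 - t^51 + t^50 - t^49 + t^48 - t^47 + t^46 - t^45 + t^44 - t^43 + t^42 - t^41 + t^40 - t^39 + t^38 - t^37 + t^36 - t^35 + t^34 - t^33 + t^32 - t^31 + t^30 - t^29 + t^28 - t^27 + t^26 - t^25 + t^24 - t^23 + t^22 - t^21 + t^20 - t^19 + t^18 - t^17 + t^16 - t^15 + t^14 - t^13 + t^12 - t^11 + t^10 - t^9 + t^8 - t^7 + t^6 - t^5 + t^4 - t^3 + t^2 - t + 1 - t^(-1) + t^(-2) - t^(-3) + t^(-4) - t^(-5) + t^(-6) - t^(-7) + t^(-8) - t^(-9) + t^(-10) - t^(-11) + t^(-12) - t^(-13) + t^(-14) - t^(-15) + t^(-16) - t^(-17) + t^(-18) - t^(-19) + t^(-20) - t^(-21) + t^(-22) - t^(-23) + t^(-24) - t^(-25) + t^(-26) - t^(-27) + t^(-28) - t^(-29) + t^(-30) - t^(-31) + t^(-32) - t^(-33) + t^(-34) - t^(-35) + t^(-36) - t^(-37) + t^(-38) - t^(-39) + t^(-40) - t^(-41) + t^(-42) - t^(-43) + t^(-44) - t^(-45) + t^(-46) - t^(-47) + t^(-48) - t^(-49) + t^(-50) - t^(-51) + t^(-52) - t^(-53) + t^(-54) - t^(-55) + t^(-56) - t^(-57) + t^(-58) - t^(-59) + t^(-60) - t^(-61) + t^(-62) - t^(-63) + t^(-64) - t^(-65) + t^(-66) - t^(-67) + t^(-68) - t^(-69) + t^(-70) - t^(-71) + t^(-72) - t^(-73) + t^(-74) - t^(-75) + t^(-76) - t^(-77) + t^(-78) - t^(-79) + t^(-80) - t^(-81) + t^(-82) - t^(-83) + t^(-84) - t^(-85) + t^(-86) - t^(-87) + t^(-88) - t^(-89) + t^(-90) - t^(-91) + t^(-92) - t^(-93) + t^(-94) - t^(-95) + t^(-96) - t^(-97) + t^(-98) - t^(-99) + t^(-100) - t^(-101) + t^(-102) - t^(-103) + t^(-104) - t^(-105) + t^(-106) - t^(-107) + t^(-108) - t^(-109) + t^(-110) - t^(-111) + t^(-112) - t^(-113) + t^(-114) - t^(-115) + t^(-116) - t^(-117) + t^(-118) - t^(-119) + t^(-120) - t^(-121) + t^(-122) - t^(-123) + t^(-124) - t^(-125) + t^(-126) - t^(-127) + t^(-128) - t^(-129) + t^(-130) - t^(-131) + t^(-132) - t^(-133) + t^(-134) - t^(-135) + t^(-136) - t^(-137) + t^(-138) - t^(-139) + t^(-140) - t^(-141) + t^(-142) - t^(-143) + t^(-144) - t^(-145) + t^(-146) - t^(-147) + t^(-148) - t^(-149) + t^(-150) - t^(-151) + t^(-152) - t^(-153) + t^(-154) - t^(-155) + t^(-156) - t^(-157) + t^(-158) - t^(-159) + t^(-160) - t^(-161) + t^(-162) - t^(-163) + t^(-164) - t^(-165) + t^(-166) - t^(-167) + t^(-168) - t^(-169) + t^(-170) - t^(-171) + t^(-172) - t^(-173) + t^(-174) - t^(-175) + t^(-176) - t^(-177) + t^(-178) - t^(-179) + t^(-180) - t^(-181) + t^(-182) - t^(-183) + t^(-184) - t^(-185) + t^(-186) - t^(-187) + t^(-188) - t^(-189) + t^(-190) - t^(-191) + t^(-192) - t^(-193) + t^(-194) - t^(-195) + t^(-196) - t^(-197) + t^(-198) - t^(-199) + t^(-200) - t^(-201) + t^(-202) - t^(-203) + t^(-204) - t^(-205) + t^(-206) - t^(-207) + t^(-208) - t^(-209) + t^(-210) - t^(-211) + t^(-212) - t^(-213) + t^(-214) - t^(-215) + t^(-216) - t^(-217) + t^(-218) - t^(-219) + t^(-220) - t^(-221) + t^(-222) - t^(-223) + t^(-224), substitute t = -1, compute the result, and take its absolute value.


Step 1: The polynomial has 449 terms with alternating signs, exponents from 224 down to -224.
Step 2: Substitute t = -1. The i-th term has coefficient (-1)^i and exponent (m-i),
  so its value is (-1)^i * (-1)^(m-i) = (-1)^m = 1 for every i.
Step 3: All 449 terms equal 1, so Delta(-1) = 449 * (1) = 449
Step 4: |Delta(-1)| = 449

449


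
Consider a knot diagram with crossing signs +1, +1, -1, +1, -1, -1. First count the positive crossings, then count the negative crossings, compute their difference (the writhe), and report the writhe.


Step 1: Count positive crossings (+1).
Positive crossings: 3
Step 2: Count negative crossings (-1).
Negative crossings: 3
Step 3: Writhe = (positive) - (negative)
w = 3 - 3 = 0
Step 4: |w| = 0, and w is zero

0


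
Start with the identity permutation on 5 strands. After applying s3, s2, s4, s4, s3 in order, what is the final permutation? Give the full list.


Starting with identity [1, 2, 3, 4, 5].
Apply generators in sequence:
  After s3: [1, 2, 4, 3, 5]
  After s2: [1, 4, 2, 3, 5]
  After s4: [1, 4, 2, 5, 3]
  After s4: [1, 4, 2, 3, 5]
  After s3: [1, 4, 3, 2, 5]
Final permutation: [1, 4, 3, 2, 5]

[1, 4, 3, 2, 5]


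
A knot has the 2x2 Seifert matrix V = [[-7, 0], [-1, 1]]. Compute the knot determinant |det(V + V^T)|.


Step 1: Form V + V^T where V = [[-7, 0], [-1, 1]]
  V^T = [[-7, -1], [0, 1]]
  V + V^T = [[-14, -1], [-1, 2]]
Step 2: det(V + V^T) = (-14)*2 - (-1)*(-1)
  = -28 - 1 = -29
Step 3: Knot determinant = |det(V + V^T)| = |-29| = 29

29


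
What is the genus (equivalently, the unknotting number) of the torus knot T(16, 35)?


For a torus knot T(p,q), both the unknotting number and genus equal (p-1)(q-1)/2.
= (16-1)(35-1)/2
= 15*34/2
= 510/2 = 255

255


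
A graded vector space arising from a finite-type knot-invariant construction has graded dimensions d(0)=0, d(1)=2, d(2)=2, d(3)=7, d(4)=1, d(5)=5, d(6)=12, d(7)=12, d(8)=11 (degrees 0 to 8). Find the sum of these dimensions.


Total dimension = d(0) + d(1) + ... + d(8)
= 0 + 2 + 2 + 7 + 1 + 5 + 12 + 12 + 11
= 52

52


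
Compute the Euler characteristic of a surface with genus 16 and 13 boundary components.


chi = 2 - 2g - b
= 2 - 2*16 - 13
= 2 - 32 - 13 = -43

-43


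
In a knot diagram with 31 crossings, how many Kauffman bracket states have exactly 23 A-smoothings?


We choose which 23 of 31 crossings get A-smoothings.
C(31, 23) = 31! / (23! * 8!)
= 7888725

7888725


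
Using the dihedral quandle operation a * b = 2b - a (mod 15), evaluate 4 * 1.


4 * 1 = 2*1 - 4 mod 15
= 2 - 4 mod 15
= -2 mod 15 = 13

13


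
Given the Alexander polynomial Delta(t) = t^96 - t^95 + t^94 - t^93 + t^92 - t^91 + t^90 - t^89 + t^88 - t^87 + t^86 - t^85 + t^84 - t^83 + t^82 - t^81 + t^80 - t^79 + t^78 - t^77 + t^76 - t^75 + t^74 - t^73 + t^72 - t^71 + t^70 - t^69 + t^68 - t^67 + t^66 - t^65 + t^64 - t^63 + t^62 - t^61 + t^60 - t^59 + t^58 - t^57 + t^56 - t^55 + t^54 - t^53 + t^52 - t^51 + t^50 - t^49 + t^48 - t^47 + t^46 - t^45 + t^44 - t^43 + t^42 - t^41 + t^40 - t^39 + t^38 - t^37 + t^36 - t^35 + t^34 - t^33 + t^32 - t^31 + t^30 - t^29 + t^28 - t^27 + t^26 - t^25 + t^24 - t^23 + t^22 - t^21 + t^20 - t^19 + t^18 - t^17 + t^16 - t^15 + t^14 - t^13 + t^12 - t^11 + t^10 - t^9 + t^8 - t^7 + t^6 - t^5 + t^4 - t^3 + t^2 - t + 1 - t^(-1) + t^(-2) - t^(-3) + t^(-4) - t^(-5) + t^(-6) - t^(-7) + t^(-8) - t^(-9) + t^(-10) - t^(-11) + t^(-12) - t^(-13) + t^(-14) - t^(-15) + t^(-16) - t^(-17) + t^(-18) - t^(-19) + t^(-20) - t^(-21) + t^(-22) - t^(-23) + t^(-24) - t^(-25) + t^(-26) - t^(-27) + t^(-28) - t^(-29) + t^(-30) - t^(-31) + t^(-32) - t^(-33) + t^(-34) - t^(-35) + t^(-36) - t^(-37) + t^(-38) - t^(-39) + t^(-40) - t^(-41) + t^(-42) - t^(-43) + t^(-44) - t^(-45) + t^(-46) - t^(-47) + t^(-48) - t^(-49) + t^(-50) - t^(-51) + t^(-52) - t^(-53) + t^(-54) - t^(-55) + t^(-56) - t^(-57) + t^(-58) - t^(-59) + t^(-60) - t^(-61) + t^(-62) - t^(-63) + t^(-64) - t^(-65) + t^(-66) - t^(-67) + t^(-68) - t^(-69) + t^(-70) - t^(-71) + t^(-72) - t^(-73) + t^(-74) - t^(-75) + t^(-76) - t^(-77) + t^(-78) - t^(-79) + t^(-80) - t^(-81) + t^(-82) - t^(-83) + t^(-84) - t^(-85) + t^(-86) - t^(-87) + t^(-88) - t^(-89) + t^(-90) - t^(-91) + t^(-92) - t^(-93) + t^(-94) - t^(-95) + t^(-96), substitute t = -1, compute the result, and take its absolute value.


Step 1: The polynomial has 193 terms with alternating signs, exponents from 96 down to -96.
Step 2: Substitute t = -1. The i-th term has coefficient (-1)^i and exponent (m-i),
  so its value is (-1)^i * (-1)^(m-i) = (-1)^m = 1 for every i.
Step 3: All 193 terms equal 1, so Delta(-1) = 193 * (1) = 193
Step 4: |Delta(-1)| = 193

193


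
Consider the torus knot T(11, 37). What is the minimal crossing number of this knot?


For a torus knot T(p, q) with gcd(p,q)=1,
the crossing number is min(p*(q-1), q*(p-1)).
p*(q-1) = 11*36 = 396
q*(p-1) = 37*10 = 370
min(396, 370) = 370

370


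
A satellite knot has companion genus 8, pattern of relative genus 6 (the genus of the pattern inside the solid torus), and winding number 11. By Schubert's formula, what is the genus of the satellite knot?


Schubert: g(satellite) = g_rel(pattern) + |winding| * g(companion),
where g_rel(pattern) is the genus of the pattern relative to the solid torus.
= 6 + 11 * 8
= 6 + 88 = 94

94


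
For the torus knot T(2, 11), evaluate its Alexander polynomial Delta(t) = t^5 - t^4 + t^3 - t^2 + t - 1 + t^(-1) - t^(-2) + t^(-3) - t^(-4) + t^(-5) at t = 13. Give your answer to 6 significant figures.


Substituting t = 13 into Delta(t) = t^5 - t^4 + t^3 - t^2 + t - 1 + t^(-1) - t^(-2) + t^(-3) - t^(-4) + t^(-5):
Term values: (371293) + (-28561) + (2197) + (-169) + (13) + (-1) + (0.0769231) + (-0.00591716) + (0.000455166) + (-3.50128e-05) + (2.69329e-06)
Sum = 344772.0714
Rounded to 6 significant figures: 344772

344772


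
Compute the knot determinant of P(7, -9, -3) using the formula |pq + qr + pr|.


Step 1: Compute pq + qr + pr.
pq = 7*(-9) = -63
qr = (-9)*(-3) = 27
pr = 7*(-3) = -21
pq + qr + pr = -63 + 27 + (-21) = -57
Step 2: Take absolute value.
det(P(7,-9,-3)) = |-57| = 57

57


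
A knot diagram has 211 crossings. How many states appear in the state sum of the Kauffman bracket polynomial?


Each crossing contributes 2 choices (A-smoothing or B-smoothing).
Total states = 2^211 = 3291009114642412084309938365114701009965471731267159726697218048

3291009114642412084309938365114701009965471731267159726697218048


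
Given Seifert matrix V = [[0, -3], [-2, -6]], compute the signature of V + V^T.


Step 1: V + V^T = [[0, -5], [-5, -12]]
Step 2: trace = -12, det = -25
Step 3: Discriminant = (-12)^2 - 4*(-25) = 244
Step 4: Eigenvalues: 1.81025, -13.8102
Step 5: Signature = (# positive eigenvalues) - (# negative eigenvalues) = 0

0


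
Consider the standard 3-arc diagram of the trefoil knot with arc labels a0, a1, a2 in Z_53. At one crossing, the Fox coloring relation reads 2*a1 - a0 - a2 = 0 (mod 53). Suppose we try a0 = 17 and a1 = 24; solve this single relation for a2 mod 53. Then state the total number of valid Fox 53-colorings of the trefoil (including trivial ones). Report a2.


Step 1: Apply the given crossing relation 2*a1 - a0 - a2 = 0 (mod 53).
  a2 = 2*a1 - a0 mod 53
  a2 = 2*24 - 17 mod 53
  a2 = 48 - 17 mod 53
  a2 = 31 mod 53 = 31
Step 2: The trefoil has determinant 3.
  Number of Fox p-colorings (p prime) is p^2 if p = 3, else p.
  Since 53 does not divide 3, only trivial (constant) colorings exist.
  (So the trial a0 = 17, a1 = 24 with a0 != a1 does NOT extend to a valid coloring of the whole trefoil: the other two crossing relations require 3*(a1 - a0) = 0 (mod 53), which fails.)
  Total colorings = 53
Step 3: a2 = 31, total Fox 53-colorings = 53

31


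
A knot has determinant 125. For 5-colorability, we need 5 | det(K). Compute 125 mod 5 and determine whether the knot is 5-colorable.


Step 1: A knot is p-colorable if and only if p divides its determinant.
Step 2: Compute 125 mod 5.
125 = 25 * 5 + 0
Step 3: 125 mod 5 = 0
Step 4: The knot is 5-colorable: yes

0


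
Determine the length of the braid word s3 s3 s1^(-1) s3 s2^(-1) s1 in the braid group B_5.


The word length counts the number of generators (including inverses).
Listing each generator: s3, s3, s1^(-1), s3, s2^(-1), s1
There are 6 generators in this braid word.

6


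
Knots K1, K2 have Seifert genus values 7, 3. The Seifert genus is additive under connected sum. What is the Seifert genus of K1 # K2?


The Seifert genus is additive under connected sum.
Seifert genus(K1 # K2) = (7) + (3)
= 10

10


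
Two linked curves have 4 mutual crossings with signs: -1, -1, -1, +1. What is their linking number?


Step 1: Count positive crossings: 1
Step 2: Count negative crossings: 3
Step 3: Sum of signs = 1 - 3 = -2
Step 4: Linking number = sum/2 = -2/2 = -1

-1


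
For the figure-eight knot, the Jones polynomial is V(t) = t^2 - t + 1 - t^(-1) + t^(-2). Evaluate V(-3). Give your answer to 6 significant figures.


Substituting t = -3 into V(t) = t^2 - t + 1 - t^(-1) + t^(-2):
  (+)t^(2) = 9
  (-)t^(1) = 3
  (+)t^(0) = 1
  (-)t^(-1) = 0.333333
  (+)t^(-2) = 0.111111
Sum = (9) + (3) + (1) + (0.333333) + (0.111111)
= 13.44444444
Rounded to 6 significant figures: 13.4444

13.4444


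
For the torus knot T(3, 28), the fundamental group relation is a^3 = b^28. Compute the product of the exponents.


The relation is a^3 = b^28.
Product of exponents = 3 * 28
= 84

84


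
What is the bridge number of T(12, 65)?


The bridge number of T(p,q) is min(p,q).
min(12, 65) = 12

12


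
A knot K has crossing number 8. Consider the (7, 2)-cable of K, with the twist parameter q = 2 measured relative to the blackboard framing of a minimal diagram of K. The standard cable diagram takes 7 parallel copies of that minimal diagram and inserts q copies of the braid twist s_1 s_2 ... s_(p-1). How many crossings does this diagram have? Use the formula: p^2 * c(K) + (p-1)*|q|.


Step 1: Each of the c(K) crossings of the companion diagram becomes p*p = p^2 crossings among the p parallel strands, and each of the |q| twists s_1 s_2 ... s_(p-1) adds (p-1) crossings.
  Crossings = p^2 * c(K) + (p-1)*|q|
Step 2: = 7^2 * 8 + (7-1)*2
Step 3: = 49*8 + 6*2
Step 4: = 392 + 12 = 404

404


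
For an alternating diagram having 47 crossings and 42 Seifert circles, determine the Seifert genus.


For alternating knots, g = (c - s + 1)/2.
= (47 - 42 + 1)/2
= 6/2 = 3

3


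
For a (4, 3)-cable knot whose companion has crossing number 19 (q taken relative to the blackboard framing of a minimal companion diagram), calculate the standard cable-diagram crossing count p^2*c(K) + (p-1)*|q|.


Step 1: Each of the c(K) crossings of the companion diagram becomes p*p = p^2 crossings among the p parallel strands, and each of the |q| twists s_1 s_2 ... s_(p-1) adds (p-1) crossings.
  Crossings = p^2 * c(K) + (p-1)*|q|
Step 2: = 4^2 * 19 + (4-1)*3
Step 3: = 16*19 + 3*3
Step 4: = 304 + 9 = 313

313


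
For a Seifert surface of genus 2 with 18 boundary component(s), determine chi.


chi = 2 - 2g - b
= 2 - 2*2 - 18
= 2 - 4 - 18 = -20

-20


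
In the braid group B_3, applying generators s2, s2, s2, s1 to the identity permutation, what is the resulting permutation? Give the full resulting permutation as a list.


Starting with identity [1, 2, 3].
Apply generators in sequence:
  After s2: [1, 3, 2]
  After s2: [1, 2, 3]
  After s2: [1, 3, 2]
  After s1: [3, 1, 2]
Final permutation: [3, 1, 2]

[3, 1, 2]


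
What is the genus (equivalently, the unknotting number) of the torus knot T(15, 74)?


For a torus knot T(p,q), both the unknotting number and genus equal (p-1)(q-1)/2.
= (15-1)(74-1)/2
= 14*73/2
= 1022/2 = 511

511


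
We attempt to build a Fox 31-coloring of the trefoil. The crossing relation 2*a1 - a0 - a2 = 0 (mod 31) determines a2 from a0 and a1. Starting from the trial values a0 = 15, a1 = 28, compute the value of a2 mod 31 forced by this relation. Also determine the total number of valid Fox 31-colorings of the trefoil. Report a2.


Step 1: Apply the given crossing relation 2*a1 - a0 - a2 = 0 (mod 31).
  a2 = 2*a1 - a0 mod 31
  a2 = 2*28 - 15 mod 31
  a2 = 56 - 15 mod 31
  a2 = 41 mod 31 = 10
Step 2: The trefoil has determinant 3.
  Number of Fox p-colorings (p prime) is p^2 if p = 3, else p.
  Since 31 does not divide 3, only trivial (constant) colorings exist.
  (So the trial a0 = 15, a1 = 28 with a0 != a1 does NOT extend to a valid coloring of the whole trefoil: the other two crossing relations require 3*(a1 - a0) = 0 (mod 31), which fails.)
  Total colorings = 31
Step 3: a2 = 10, total Fox 31-colorings = 31

10


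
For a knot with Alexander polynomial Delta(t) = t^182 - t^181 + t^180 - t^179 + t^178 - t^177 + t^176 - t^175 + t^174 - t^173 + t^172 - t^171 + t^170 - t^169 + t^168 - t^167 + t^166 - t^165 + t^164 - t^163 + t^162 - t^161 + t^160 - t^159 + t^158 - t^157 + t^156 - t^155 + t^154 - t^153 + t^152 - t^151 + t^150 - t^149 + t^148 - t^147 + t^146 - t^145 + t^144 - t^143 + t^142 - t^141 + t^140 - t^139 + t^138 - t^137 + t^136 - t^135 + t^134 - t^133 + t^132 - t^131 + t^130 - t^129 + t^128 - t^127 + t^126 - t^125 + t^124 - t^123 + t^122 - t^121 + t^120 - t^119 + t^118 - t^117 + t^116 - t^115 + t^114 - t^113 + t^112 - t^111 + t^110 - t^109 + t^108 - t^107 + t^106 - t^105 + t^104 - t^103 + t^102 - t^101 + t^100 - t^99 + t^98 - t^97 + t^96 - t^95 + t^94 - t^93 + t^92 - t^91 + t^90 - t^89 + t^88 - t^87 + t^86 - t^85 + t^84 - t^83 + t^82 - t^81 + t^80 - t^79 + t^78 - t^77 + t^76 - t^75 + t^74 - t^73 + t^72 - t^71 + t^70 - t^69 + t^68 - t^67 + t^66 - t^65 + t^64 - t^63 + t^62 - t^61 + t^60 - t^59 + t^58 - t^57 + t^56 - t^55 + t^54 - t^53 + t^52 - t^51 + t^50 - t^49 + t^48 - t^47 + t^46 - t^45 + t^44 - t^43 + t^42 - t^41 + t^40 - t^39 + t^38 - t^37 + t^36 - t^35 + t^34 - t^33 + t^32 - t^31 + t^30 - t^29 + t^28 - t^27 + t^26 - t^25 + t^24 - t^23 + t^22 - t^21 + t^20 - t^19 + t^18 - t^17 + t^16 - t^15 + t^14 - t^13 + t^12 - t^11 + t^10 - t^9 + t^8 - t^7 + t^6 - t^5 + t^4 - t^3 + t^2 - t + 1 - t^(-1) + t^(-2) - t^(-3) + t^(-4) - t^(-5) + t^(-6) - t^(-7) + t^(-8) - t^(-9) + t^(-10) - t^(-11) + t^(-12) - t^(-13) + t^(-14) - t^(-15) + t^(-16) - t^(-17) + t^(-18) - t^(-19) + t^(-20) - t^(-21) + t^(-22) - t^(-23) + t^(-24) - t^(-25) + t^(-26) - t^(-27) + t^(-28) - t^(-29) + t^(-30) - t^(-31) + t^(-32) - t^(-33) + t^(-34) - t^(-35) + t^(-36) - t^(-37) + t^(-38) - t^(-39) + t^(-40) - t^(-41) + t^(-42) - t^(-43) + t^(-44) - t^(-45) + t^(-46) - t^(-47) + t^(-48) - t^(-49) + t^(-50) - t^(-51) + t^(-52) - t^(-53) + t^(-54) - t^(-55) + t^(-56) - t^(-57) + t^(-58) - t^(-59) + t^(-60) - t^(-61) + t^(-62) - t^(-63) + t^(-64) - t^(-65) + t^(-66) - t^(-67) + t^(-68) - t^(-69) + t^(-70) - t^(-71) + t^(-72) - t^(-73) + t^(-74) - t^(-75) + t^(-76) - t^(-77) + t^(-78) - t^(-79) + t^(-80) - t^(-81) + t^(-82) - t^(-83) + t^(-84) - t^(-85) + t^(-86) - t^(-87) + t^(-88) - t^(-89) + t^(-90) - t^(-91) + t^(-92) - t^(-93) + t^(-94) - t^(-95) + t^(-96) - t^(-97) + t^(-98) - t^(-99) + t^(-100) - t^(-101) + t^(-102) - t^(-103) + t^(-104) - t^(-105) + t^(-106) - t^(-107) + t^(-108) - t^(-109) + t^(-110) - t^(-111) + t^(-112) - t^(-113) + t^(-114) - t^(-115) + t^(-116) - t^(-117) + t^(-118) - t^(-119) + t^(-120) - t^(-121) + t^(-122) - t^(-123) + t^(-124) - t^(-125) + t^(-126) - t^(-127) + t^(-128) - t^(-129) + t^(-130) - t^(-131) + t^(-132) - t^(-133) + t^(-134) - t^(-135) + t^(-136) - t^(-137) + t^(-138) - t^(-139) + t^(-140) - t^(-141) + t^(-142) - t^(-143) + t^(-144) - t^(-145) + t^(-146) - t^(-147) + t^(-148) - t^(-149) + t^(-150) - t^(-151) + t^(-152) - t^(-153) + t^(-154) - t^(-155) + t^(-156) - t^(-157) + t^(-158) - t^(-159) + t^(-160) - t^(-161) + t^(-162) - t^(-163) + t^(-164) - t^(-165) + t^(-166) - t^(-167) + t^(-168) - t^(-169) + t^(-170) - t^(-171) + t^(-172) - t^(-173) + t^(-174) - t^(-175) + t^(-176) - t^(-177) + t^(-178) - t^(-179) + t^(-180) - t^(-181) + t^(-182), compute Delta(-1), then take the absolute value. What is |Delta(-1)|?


Step 1: The polynomial has 365 terms with alternating signs, exponents from 182 down to -182.
Step 2: Substitute t = -1. The i-th term has coefficient (-1)^i and exponent (m-i),
  so its value is (-1)^i * (-1)^(m-i) = (-1)^m = 1 for every i.
Step 3: All 365 terms equal 1, so Delta(-1) = 365 * (1) = 365
Step 4: |Delta(-1)| = 365

365
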